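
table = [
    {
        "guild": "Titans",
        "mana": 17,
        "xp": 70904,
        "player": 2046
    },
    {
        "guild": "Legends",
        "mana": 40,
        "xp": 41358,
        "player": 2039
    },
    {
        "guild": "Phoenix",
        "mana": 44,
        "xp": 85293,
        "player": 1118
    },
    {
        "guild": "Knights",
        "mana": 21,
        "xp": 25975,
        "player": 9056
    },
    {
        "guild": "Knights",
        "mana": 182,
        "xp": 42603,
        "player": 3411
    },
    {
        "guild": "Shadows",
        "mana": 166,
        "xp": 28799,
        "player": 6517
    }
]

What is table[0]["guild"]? "Titans"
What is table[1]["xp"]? 41358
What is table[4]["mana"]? 182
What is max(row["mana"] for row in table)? 182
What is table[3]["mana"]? 21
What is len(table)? 6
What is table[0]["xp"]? 70904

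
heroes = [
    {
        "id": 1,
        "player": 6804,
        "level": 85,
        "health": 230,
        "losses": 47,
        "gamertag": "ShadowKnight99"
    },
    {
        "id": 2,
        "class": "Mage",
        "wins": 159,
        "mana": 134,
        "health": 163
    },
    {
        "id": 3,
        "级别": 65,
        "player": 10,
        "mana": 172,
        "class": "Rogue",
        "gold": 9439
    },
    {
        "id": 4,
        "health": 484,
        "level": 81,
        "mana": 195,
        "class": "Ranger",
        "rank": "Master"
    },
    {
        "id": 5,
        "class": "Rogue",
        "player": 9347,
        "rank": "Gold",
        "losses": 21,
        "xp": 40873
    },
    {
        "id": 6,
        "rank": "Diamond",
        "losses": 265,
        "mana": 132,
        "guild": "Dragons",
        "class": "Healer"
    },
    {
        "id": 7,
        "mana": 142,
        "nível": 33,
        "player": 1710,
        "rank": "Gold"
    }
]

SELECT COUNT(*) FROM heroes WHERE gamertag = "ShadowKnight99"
1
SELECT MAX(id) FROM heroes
7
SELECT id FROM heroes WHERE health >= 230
[1, 4]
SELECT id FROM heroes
[1, 2, 3, 4, 5, 6, 7]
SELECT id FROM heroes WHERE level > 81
[1]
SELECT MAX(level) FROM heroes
85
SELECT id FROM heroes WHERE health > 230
[4]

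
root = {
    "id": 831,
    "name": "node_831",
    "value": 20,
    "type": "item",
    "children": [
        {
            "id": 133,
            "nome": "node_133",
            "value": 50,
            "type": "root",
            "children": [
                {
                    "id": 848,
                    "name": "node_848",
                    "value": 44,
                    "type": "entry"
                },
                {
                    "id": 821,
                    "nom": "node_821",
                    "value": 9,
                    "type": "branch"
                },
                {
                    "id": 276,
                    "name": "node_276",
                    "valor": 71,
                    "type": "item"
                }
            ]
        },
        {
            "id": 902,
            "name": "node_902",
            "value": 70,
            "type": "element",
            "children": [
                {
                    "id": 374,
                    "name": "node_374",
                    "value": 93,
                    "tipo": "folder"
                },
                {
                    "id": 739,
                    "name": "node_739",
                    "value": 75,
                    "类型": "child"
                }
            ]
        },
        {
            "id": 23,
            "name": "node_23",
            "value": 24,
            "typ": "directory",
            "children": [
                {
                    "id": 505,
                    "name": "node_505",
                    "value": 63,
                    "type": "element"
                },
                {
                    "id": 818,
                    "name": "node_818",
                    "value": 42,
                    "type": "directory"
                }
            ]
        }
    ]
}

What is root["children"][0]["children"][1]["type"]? "branch"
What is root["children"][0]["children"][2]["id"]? 276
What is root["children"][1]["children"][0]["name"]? "node_374"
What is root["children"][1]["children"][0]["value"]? 93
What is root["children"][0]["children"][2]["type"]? "item"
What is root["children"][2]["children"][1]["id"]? 818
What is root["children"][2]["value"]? 24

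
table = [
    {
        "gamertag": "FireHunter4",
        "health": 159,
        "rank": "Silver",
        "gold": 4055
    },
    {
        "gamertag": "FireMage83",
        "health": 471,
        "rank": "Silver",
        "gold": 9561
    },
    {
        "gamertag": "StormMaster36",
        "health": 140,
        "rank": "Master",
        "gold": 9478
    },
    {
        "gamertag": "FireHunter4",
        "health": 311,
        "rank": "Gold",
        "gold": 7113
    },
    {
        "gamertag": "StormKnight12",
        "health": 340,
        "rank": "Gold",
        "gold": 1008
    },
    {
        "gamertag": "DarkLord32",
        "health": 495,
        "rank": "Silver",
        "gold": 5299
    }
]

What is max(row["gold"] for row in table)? 9561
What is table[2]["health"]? 140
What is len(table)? 6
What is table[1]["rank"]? "Silver"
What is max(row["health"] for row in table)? 495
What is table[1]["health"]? 471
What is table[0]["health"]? 159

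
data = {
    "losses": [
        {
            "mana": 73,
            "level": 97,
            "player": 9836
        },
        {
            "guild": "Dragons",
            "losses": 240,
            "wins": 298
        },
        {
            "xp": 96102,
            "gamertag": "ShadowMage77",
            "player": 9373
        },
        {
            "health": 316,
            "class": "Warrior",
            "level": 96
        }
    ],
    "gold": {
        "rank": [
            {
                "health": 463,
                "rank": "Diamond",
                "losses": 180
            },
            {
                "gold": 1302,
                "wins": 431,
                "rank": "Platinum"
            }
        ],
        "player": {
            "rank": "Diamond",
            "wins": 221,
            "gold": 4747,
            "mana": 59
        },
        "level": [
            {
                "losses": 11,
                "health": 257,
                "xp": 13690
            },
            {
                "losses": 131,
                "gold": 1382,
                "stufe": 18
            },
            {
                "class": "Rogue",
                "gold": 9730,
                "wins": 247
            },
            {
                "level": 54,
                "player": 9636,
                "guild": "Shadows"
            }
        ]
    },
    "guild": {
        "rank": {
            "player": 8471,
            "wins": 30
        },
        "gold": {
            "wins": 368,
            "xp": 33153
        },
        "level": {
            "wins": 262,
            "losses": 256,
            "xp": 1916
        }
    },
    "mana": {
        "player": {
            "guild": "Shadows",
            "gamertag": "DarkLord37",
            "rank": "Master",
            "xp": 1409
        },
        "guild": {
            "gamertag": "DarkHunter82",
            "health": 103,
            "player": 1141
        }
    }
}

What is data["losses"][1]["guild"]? "Dragons"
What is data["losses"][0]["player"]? 9836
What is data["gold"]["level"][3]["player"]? 9636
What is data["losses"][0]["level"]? 97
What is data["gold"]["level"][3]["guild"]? "Shadows"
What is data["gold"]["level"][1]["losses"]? 131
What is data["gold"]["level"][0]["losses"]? 11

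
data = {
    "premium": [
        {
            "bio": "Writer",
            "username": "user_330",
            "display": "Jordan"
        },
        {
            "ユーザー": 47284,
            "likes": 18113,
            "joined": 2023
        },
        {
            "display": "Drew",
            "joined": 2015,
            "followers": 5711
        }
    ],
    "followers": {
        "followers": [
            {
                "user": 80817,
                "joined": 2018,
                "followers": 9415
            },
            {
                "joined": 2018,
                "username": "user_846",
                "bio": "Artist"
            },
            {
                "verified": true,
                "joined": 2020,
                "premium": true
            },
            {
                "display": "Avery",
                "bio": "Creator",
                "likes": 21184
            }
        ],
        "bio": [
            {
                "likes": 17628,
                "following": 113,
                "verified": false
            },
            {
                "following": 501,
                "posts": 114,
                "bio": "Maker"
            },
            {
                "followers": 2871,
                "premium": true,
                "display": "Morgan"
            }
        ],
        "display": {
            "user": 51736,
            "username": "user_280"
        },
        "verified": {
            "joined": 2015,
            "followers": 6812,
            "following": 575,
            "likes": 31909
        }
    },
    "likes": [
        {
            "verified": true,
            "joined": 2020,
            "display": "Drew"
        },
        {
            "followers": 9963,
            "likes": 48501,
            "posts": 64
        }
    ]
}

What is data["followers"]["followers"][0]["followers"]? 9415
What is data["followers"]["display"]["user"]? 51736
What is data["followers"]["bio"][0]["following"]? 113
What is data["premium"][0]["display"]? "Jordan"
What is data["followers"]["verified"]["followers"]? 6812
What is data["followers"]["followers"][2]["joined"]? 2020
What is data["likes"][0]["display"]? "Drew"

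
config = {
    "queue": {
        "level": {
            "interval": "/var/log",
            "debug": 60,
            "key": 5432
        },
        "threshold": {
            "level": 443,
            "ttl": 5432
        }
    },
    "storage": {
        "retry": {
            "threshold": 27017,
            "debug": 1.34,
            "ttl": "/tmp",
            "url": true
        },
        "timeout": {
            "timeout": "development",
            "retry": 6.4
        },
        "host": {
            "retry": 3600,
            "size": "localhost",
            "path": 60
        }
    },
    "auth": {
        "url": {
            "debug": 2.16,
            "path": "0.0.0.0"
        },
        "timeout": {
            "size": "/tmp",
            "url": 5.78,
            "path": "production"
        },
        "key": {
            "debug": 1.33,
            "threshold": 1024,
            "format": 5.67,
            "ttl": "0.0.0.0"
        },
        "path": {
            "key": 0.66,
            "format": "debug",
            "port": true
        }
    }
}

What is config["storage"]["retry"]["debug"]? 1.34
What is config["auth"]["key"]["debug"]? 1.33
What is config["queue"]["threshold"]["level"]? 443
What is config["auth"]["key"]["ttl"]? "0.0.0.0"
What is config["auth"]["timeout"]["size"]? "/tmp"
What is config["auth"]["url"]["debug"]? 2.16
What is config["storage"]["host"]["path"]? 60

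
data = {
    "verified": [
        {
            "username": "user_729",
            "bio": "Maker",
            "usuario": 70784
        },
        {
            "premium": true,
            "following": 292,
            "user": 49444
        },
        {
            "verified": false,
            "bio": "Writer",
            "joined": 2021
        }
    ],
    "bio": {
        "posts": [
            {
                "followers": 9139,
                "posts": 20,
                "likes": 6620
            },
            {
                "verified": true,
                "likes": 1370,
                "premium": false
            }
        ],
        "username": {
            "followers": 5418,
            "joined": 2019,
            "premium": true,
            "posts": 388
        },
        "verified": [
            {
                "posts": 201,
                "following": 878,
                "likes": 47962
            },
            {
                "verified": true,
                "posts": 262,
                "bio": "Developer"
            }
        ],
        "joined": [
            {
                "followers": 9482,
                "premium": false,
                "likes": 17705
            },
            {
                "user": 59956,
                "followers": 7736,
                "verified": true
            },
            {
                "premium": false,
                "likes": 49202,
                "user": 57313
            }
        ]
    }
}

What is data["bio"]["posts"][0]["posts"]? 20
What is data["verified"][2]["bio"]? "Writer"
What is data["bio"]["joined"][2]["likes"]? 49202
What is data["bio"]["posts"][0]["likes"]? 6620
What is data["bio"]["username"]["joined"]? 2019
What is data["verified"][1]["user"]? 49444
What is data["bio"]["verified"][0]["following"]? 878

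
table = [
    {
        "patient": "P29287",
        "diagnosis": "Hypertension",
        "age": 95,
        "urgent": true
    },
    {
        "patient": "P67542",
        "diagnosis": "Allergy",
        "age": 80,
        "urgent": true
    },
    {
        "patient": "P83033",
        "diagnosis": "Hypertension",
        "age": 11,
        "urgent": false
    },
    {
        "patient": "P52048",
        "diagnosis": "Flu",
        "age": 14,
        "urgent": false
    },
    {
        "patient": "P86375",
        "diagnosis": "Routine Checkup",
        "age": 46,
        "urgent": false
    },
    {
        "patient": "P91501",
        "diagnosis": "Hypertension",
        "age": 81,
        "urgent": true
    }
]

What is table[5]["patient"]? "P91501"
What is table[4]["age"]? 46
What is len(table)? 6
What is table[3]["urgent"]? False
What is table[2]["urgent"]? False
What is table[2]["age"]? 11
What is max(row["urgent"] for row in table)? True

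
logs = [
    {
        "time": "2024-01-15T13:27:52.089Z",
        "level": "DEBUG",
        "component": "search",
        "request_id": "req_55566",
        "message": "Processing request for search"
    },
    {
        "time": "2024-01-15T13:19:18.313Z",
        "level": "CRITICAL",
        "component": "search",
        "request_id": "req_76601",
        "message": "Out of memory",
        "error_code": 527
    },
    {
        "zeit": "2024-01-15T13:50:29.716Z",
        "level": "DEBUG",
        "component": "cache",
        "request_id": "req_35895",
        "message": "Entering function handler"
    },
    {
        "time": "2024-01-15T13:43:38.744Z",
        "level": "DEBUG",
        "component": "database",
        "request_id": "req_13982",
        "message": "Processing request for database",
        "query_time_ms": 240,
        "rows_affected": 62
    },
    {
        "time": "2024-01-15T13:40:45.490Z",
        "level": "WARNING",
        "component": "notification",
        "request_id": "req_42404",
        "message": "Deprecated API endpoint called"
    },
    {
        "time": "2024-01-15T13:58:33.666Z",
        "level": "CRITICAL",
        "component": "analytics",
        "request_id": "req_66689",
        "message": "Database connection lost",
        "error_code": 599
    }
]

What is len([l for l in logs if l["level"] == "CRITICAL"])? 2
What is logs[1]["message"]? "Out of memory"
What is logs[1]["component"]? "search"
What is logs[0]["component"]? "search"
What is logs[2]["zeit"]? "2024-01-15T13:50:29.716Z"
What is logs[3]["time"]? "2024-01-15T13:43:38.744Z"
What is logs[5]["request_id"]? "req_66689"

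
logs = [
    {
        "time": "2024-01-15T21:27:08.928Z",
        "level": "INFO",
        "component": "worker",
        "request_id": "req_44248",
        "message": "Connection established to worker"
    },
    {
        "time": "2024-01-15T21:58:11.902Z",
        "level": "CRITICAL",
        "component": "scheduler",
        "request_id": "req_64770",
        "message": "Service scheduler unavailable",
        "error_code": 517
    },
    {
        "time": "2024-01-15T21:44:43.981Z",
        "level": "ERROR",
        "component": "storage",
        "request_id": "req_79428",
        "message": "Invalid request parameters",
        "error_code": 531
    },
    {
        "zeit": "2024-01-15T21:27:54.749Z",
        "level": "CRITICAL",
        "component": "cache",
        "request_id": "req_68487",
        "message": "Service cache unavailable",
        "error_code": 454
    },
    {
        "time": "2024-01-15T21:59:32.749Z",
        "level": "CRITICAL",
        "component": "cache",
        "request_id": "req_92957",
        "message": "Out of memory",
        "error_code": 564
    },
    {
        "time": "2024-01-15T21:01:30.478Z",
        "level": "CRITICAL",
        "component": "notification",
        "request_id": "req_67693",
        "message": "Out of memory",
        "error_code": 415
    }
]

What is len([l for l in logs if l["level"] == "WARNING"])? 0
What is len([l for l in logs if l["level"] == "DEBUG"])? 0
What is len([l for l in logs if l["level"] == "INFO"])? 1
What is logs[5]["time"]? "2024-01-15T21:01:30.478Z"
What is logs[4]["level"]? "CRITICAL"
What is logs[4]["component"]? "cache"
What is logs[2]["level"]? "ERROR"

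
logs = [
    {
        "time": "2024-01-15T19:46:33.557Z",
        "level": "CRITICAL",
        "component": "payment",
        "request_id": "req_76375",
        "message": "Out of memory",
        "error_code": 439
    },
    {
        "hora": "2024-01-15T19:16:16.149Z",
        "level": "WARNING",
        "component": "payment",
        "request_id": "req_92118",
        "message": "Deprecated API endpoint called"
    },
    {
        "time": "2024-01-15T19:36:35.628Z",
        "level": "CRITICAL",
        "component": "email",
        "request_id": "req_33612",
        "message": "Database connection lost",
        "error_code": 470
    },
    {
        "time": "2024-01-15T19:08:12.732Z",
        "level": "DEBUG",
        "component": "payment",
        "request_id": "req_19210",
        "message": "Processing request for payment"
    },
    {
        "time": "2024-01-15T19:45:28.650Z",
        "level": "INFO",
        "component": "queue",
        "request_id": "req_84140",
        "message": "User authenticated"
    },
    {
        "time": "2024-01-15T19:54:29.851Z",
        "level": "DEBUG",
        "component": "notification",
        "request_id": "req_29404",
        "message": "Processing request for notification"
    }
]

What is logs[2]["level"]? "CRITICAL"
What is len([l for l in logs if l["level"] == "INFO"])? 1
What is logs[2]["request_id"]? "req_33612"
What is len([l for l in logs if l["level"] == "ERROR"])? 0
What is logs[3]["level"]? "DEBUG"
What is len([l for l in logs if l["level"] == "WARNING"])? 1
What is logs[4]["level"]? "INFO"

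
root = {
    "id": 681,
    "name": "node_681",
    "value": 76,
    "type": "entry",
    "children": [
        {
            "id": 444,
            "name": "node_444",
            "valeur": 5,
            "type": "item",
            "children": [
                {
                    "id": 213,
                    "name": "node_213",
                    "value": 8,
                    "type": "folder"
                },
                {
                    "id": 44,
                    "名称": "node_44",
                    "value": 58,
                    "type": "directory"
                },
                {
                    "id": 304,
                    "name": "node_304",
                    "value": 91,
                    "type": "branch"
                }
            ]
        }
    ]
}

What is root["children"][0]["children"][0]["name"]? "node_213"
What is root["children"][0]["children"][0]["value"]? 8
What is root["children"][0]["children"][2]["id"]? 304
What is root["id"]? 681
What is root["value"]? 76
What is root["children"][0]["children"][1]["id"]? 44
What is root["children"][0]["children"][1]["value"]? 58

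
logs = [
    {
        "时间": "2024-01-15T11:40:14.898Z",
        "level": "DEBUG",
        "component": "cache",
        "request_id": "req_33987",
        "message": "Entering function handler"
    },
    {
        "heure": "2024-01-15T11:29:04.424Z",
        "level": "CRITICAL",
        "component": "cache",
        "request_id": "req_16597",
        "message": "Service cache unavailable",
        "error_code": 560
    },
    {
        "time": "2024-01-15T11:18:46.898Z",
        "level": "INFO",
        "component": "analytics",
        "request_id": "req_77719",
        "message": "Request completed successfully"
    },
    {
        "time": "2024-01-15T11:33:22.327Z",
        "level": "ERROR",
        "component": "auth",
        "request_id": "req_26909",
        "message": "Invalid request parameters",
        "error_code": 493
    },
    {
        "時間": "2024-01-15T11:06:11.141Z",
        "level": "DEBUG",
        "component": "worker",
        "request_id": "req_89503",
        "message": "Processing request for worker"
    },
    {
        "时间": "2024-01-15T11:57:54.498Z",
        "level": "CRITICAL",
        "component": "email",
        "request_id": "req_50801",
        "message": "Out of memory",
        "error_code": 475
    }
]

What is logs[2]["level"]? "INFO"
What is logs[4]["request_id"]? "req_89503"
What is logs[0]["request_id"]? "req_33987"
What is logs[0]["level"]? "DEBUG"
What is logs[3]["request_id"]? "req_26909"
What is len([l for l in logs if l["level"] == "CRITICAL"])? 2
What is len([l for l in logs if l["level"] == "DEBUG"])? 2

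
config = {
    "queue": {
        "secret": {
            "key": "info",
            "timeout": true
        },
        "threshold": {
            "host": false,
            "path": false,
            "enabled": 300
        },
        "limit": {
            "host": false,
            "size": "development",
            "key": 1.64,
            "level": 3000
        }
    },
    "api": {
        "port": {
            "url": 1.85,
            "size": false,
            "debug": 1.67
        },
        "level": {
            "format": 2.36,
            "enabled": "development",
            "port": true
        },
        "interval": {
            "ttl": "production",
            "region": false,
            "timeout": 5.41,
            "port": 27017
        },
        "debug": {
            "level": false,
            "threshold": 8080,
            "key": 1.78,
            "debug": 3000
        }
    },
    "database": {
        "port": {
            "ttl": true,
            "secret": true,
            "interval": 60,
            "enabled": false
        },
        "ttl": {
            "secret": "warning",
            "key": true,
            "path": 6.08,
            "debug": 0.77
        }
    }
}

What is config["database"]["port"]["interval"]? 60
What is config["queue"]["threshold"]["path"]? False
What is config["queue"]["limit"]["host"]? False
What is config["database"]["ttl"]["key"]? True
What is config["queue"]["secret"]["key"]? "info"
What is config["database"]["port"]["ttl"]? True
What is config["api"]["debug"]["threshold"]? 8080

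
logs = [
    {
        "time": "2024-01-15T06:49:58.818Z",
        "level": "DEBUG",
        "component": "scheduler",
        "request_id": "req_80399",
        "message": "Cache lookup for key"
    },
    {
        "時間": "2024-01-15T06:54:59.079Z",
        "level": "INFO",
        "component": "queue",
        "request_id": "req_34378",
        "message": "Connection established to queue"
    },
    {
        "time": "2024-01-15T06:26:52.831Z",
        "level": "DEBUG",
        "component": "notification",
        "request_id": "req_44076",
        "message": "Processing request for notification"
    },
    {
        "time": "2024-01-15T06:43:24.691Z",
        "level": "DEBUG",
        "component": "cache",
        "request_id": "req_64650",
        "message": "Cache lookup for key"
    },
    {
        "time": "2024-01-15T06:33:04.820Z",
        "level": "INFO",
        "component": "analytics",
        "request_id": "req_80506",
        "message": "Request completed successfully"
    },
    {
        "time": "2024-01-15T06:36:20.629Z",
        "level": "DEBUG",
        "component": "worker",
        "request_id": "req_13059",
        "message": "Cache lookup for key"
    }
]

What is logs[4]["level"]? "INFO"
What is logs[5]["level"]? "DEBUG"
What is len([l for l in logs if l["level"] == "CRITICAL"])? 0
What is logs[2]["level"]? "DEBUG"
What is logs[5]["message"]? "Cache lookup for key"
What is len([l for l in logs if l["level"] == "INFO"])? 2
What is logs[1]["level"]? "INFO"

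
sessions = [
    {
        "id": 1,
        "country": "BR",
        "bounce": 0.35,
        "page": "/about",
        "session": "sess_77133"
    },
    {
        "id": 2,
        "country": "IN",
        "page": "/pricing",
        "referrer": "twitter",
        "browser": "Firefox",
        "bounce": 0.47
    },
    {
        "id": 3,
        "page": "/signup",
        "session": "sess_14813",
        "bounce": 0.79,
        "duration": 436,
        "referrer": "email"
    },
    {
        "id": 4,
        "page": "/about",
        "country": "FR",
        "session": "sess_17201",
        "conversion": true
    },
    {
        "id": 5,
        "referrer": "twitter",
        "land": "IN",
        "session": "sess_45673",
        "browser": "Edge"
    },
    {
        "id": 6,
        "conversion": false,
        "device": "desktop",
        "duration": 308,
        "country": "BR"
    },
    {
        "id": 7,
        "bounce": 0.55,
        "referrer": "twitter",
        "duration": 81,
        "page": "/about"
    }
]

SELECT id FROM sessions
[1, 2, 3, 4, 5, 6, 7]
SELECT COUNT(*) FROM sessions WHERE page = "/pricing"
1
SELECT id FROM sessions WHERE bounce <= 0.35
[1]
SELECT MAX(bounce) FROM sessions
0.79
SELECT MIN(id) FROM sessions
1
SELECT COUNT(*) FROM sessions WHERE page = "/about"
3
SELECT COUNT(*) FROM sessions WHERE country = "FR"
1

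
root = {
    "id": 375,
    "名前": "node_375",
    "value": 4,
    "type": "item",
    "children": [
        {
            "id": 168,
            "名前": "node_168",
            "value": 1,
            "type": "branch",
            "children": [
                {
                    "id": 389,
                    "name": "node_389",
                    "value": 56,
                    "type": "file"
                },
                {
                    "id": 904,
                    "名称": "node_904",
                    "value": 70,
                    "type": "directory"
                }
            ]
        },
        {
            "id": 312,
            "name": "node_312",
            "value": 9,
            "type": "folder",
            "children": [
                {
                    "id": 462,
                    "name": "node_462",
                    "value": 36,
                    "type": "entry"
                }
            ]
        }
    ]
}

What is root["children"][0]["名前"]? "node_168"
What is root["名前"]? "node_375"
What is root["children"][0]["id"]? 168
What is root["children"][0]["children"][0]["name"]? "node_389"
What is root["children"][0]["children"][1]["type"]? "directory"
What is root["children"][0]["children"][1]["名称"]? "node_904"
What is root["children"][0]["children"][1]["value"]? 70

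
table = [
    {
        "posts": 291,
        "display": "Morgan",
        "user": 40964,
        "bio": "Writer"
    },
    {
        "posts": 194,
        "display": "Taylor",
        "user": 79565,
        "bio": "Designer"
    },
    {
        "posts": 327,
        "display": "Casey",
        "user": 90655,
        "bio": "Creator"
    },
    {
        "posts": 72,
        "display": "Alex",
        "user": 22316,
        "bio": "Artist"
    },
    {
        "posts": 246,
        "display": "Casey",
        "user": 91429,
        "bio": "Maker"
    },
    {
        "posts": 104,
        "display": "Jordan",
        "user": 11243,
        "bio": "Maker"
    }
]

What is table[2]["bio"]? "Creator"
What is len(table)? 6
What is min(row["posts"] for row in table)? 72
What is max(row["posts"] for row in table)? 327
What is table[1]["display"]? "Taylor"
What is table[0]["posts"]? 291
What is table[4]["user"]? 91429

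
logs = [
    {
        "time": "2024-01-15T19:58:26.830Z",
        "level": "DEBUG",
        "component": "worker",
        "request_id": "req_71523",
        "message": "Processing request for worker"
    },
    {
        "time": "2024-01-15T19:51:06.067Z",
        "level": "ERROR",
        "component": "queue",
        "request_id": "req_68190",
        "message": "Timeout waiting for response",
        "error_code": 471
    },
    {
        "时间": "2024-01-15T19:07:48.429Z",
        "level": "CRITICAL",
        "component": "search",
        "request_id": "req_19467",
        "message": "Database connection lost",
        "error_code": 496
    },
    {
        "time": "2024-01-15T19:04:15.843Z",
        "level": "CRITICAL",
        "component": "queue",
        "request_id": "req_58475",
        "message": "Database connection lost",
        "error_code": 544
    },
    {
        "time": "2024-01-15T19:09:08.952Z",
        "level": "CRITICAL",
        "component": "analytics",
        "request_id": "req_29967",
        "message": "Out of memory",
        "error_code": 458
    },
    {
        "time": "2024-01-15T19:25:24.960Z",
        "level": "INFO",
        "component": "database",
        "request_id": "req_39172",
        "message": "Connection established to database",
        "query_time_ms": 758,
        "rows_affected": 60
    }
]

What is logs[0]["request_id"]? "req_71523"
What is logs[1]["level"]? "ERROR"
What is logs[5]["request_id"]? "req_39172"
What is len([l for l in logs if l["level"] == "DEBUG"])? 1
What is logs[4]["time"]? "2024-01-15T19:09:08.952Z"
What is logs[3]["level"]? "CRITICAL"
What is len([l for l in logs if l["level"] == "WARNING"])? 0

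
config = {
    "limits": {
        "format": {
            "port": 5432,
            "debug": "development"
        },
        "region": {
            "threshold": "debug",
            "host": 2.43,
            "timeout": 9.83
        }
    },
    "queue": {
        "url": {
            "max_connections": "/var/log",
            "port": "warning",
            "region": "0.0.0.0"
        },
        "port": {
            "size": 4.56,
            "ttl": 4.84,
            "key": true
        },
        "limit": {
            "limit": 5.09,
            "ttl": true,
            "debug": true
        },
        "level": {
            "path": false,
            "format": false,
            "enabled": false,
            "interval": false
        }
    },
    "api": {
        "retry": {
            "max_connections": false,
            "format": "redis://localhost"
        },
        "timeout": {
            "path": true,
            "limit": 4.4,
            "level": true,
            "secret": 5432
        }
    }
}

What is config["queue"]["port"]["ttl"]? 4.84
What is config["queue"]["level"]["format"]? False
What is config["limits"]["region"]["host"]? 2.43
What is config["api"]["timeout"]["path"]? True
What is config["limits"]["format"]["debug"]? "development"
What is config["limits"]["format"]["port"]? 5432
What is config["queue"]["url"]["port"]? "warning"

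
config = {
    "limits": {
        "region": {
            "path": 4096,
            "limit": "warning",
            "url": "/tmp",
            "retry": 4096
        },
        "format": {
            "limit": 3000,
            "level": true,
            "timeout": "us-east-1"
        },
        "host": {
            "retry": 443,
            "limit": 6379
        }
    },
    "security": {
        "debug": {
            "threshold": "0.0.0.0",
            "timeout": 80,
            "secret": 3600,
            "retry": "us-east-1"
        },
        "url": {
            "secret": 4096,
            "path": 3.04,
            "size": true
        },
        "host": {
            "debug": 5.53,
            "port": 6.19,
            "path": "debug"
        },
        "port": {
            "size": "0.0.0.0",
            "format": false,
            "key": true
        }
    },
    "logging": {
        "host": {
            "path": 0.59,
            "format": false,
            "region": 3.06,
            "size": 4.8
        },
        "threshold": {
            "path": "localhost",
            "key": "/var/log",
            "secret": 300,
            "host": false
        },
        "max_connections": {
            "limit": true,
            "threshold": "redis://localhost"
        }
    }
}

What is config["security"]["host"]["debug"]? 5.53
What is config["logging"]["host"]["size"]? 4.8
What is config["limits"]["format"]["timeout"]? "us-east-1"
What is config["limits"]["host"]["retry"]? 443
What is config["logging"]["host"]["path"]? 0.59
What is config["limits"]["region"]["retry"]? 4096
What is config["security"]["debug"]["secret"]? 3600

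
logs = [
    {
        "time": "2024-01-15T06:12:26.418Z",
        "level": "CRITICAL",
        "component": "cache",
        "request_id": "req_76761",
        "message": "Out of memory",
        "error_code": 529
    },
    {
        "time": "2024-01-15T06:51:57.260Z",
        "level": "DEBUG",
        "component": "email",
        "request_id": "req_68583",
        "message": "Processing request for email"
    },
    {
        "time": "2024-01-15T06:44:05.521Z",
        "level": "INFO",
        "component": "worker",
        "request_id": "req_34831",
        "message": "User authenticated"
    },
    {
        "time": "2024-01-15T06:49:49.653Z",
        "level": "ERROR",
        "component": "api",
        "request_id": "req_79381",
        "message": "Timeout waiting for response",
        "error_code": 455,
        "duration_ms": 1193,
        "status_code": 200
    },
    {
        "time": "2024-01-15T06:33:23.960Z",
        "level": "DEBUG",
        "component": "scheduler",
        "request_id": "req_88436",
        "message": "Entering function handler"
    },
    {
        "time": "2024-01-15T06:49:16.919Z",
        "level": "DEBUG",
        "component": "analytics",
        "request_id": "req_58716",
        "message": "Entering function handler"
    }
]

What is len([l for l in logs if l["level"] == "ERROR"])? 1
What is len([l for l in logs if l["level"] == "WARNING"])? 0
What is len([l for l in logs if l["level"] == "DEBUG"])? 3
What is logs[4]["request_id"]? "req_88436"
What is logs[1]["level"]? "DEBUG"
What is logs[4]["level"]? "DEBUG"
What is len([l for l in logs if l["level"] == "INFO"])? 1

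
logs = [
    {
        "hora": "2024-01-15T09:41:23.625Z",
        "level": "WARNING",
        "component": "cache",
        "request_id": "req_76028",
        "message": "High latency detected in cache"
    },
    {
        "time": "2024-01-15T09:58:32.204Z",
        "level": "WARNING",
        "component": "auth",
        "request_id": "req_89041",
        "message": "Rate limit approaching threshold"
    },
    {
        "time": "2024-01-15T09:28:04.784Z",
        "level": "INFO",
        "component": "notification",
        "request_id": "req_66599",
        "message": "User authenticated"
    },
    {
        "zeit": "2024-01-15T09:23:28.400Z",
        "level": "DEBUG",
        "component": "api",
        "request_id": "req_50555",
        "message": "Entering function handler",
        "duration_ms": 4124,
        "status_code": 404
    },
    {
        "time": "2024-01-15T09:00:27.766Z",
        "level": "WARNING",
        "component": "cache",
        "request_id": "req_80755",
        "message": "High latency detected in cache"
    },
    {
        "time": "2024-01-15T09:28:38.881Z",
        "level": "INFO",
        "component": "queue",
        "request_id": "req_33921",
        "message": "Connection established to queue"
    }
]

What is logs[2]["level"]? "INFO"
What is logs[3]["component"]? "api"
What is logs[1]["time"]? "2024-01-15T09:58:32.204Z"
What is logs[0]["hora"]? "2024-01-15T09:41:23.625Z"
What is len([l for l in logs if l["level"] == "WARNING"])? 3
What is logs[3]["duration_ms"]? 4124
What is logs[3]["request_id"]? "req_50555"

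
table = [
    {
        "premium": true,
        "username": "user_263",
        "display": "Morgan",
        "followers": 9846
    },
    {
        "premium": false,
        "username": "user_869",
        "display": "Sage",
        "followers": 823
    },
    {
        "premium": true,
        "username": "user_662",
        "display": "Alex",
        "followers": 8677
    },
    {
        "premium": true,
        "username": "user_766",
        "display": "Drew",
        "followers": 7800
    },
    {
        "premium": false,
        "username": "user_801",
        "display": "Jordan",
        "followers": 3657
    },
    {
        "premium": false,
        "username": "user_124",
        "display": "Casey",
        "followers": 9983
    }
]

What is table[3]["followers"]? 7800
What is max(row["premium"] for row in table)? True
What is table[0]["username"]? "user_263"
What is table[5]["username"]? "user_124"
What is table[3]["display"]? "Drew"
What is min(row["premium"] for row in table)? False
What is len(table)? 6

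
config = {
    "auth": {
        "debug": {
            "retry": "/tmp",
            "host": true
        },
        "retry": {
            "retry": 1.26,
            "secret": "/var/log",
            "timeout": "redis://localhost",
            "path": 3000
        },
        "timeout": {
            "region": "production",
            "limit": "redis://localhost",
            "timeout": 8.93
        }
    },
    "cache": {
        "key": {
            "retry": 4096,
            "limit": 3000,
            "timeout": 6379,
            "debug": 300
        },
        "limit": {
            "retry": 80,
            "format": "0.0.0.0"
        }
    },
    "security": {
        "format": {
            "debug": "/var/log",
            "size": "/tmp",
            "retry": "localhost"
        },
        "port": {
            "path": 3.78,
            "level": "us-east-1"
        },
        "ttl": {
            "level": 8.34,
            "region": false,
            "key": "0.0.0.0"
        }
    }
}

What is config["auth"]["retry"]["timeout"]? "redis://localhost"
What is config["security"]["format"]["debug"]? "/var/log"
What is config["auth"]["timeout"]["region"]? "production"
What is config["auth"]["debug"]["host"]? True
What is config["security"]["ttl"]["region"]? False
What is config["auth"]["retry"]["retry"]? 1.26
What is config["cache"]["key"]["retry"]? 4096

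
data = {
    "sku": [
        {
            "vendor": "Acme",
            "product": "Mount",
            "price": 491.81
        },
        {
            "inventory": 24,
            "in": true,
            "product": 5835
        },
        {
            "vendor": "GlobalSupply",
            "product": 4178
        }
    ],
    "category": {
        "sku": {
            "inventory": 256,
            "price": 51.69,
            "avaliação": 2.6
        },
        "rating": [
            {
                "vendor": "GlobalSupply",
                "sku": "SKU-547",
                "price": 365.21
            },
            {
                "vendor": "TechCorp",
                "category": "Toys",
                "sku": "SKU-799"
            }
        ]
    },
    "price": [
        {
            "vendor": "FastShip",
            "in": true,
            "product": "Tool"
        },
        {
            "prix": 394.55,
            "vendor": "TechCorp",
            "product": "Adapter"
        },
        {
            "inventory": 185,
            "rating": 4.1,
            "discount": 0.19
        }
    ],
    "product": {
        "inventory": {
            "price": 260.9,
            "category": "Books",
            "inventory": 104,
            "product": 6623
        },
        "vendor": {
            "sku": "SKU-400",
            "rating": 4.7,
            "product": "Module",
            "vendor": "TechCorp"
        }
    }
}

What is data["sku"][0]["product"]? "Mount"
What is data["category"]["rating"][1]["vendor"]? "TechCorp"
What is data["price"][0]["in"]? True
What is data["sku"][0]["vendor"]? "Acme"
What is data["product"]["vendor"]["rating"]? 4.7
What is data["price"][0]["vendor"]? "FastShip"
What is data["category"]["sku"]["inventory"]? 256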